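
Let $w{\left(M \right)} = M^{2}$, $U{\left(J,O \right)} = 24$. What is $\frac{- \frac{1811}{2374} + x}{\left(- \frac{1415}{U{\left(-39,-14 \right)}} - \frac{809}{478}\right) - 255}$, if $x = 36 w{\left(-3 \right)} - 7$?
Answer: $- \frac{2153142396}{2149150151} \approx -1.0019$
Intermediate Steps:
$x = 317$ ($x = 36 \left(-3\right)^{2} - 7 = 36 \cdot 9 - 7 = 324 - 7 = 317$)
$\frac{- \frac{1811}{2374} + x}{\left(- \frac{1415}{U{\left(-39,-14 \right)}} - \frac{809}{478}\right) - 255} = \frac{- \frac{1811}{2374} + 317}{\left(- \frac{1415}{24} - \frac{809}{478}\right) - 255} = \frac{750747}{2374 \left(- \frac{347893}{5736} - 255\right)} = \frac{750747}{2374 \left(- \frac{1810573}{5736}\right)} = \frac{750747}{2374} \left(- \frac{5736}{1810573}\right) = - \frac{2153142396}{2149150151}$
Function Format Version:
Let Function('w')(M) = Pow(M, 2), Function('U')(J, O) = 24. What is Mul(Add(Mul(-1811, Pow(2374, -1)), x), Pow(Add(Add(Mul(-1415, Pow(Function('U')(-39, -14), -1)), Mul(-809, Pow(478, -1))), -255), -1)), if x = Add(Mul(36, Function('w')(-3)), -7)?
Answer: Rational(-2153142396, 2149150151) ≈ -1.0019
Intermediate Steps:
x = 317 (x = Add(Mul(36, Pow(-3, 2)), -7) = Add(Mul(36, 9), -7) = Add(324, -7) = 317)
Mul(Add(Mul(-1811, Pow(2374, -1)), x), Pow(Add(Add(Mul(-1415, Pow(Function('U')(-39, -14), -1)), Mul(-809, Pow(478, -1))), -255), -1)) = Mul(Add(Mul(-1811, Pow(2374, -1)), 317), Pow(Add(Add(Mul(-1415, Pow(24, -1)), Mul(-809, Pow(478, -1))), -255), -1)) = Mul(Add(Mul(-1811, Rational(1, 2374)), 317), Pow(Add(Add(Mul(-1415, Rational(1, 24)), Mul(-809, Rational(1, 478))), -255), -1)) = Mul(Add(Rational(-1811, 2374), 317), Pow(Add(Add(Rational(-1415, 24), Rational(-809, 478)), -255), -1)) = Mul(Rational(750747, 2374), Pow(Add(Rational(-347893, 5736), -255), -1)) = Mul(Rational(750747, 2374), Pow(Rational(-1810573, 5736), -1)) = Mul(Rational(750747, 2374), Rational(-5736, 1810573)) = Rational(-2153142396, 2149150151)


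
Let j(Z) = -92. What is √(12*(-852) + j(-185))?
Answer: 2*I*√2579 ≈ 101.57*I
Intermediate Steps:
√(12*(-852) + j(-185)) = √(12*(-852) - 92) = √(-10224 - 92) = √(-10316) = 2*I*√2579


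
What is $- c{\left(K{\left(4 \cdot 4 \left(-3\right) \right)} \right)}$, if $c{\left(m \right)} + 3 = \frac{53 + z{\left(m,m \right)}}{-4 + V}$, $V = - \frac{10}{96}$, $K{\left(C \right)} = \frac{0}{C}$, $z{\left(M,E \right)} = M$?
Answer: $\frac{3135}{197} \approx 15.914$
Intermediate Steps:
$K{\left(C \right)} = 0$
$V = - \frac{5}{48}$ ($V = \left(-10\right) \frac{1}{96} = - \frac{5}{48} \approx -0.10417$)
$c{\left(m \right)} = - \frac{3135}{197} - \frac{48 m}{197}$ ($c{\left(m \right)} = -3 + \frac{53 + m}{-4 - \frac{5}{48}} = -3 + \frac{53 + m}{- \frac{197}{48}} = -3 + \left(53 + m\right) \left(- \frac{48}{197}\right) = -3 - \left(\frac{2544}{197} + \frac{48 m}{197}\right) = - \frac{3135}{197} - \frac{48 m}{197}$)
$- c{\left(K{\left(4 \cdot 4 \left(-3\right) \right)} \right)} = - (- \frac{3135}{197} - 0) = - (- \frac{3135}{197} + 0) = \left(-1\right) \left(- \frac{3135}{197}\right) = \frac{3135}{197}$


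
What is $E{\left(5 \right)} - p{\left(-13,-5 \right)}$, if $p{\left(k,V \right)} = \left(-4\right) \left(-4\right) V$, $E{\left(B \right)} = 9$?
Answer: $89$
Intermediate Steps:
$p{\left(k,V \right)} = 16 V$
$E{\left(5 \right)} - p{\left(-13,-5 \right)} = 9 - 16 \left(-5\right) = 9 - -80 = 9 + 80 = 89$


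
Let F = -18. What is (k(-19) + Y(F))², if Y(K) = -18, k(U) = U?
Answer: 1369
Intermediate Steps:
(k(-19) + Y(F))² = (-19 - 18)² = (-37)² = 1369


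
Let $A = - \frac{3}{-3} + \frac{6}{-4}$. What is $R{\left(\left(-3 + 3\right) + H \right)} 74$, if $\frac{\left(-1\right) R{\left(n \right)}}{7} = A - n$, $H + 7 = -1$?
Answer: $-3885$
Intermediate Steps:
$H = -8$ ($H = -7 - 1 = -8$)
$A = - \frac{1}{2}$ ($A = \left(-3\right) \left(- \frac{1}{3}\right) + 6 \left(- \frac{1}{4}\right) = 1 - \frac{3}{2} = - \frac{1}{2} \approx -0.5$)
$R{\left(n \right)} = \frac{7}{2} + 7 n$ ($R{\left(n \right)} = - 7 \left(- \frac{1}{2} - n\right) = \frac{7}{2} + 7 n$)
$R{\left(\left(-3 + 3\right) + H \right)} 74 = \left(\frac{7}{2} + 7 \left(\left(-3 + 3\right) - 8\right)\right) 74 = \left(\frac{7}{2} + 7 \left(0 - 8\right)\right) 74 = \left(\frac{7}{2} + 7 \left(-8\right)\right) 74 = \left(\frac{7}{2} - 56\right) 74 = \left(- \frac{105}{2}\right) 74 = -3885$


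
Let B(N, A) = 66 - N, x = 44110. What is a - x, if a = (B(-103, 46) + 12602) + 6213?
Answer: -25126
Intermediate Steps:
a = 18984 (a = ((66 - 1*(-103)) + 12602) + 6213 = ((66 + 103) + 12602) + 6213 = (169 + 12602) + 6213 = 12771 + 6213 = 18984)
a - x = 18984 - 1*44110 = 18984 - 44110 = -25126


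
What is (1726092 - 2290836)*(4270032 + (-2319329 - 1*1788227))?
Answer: -91757346144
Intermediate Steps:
(1726092 - 2290836)*(4270032 + (-2319329 - 1*1788227)) = -564744*(4270032 + (-2319329 - 1788227)) = -564744*(4270032 - 4107556) = -564744*162476 = -91757346144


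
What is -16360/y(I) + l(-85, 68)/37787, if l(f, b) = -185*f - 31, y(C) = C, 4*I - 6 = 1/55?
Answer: -135997775686/12507497 ≈ -10873.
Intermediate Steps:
I = 331/220 (I = 3/2 + (¼)/55 = 3/2 + (¼)*(1/55) = 3/2 + 1/220 = 331/220 ≈ 1.5045)
l(f, b) = -31 - 185*f
-16360/y(I) + l(-85, 68)/37787 = -16360/331/220 + (-31 - 185*(-85))/37787 = -16360*220/331 + (-31 + 15725)*(1/37787) = -3599200/331 + 15694*(1/37787) = -3599200/331 + 15694/37787 = -135997775686/12507497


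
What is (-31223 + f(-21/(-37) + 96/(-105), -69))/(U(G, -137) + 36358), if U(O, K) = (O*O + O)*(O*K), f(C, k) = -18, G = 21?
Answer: 4463/184688 ≈ 0.024165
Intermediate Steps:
U(O, K) = K*O*(O + O²) (U(O, K) = (O² + O)*(K*O) = (O + O²)*(K*O) = K*O*(O + O²))
(-31223 + f(-21/(-37) + 96/(-105), -69))/(U(G, -137) + 36358) = (-31223 - 18)/(-137*21²*(1 + 21) + 36358) = -31241/(-137*441*22 + 36358) = -31241/(-1329174 + 36358) = -31241/(-1292816) = -31241*(-1/1292816) = 4463/184688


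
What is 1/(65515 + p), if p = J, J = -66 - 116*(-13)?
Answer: 1/66957 ≈ 1.4935e-5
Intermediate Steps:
J = 1442 (J = -66 + 1508 = 1442)
p = 1442
1/(65515 + p) = 1/(65515 + 1442) = 1/66957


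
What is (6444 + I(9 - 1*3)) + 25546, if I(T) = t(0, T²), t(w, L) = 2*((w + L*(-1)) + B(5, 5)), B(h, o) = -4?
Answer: 31910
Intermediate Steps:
t(w, L) = -8 - 2*L + 2*w (t(w, L) = 2*((w + L*(-1)) - 4) = 2*((w - L) - 4) = 2*(-4 + w - L) = -8 - 2*L + 2*w)
I(T) = -8 - 2*T² (I(T) = -8 - 2*T² + 2*0 = -8 - 2*T² + 0 = -8 - 2*T²)
(6444 + I(9 - 1*3)) + 25546 = (6444 + (-8 - 2*(9 - 1*3)²)) + 25546 = (6444 + (-8 - 2*(9 - 3)²)) + 25546 = (6444 + (-8 - 2*6²)) + 25546 = (6444 + (-8 - 2*36)) + 25546 = (6444 + (-8 - 72)) + 25546 = (6444 - 80) + 25546 = 6364 + 25546 = 31910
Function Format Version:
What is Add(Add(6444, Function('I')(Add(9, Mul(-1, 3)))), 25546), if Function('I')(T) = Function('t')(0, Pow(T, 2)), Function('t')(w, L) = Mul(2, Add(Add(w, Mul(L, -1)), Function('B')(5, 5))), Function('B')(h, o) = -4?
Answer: 31910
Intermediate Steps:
Function('t')(w, L) = Add(-8, Mul(-2, L), Mul(2, w)) (Function('t')(w, L) = Mul(2, Add(Add(w, Mul(L, -1)), -4)) = Mul(2, Add(Add(w, Mul(-1, L)), -4)) = Mul(2, Add(-4, w, Mul(-1, L))) = Add(-8, Mul(-2, L), Mul(2, w)))
Function('I')(T) = Add(-8, Mul(-2, Pow(T, 2))) (Function('I')(T) = Add(-8, Mul(-2, Pow(T, 2)), Mul(2, 0)) = Add(-8, Mul(-2, Pow(T, 2)), 0) = Add(-8, Mul(-2, Pow(T, 2))))
Add(Add(6444, Function('I')(Add(9, Mul(-1, 3)))), 25546) = Add(Add(6444, Add(-8, Mul(-2, Pow(Add(9, Mul(-1, 3)), 2)))), 25546) = Add(Add(6444, Add(-8, Mul(-2, Pow(Add(9, -3), 2)))), 25546) = Add(Add(6444, Add(-8, Mul(-2, Pow(6, 2)))), 25546) = Add(Add(6444, Add(-8, Mul(-2, 36))), 25546) = Add(Add(6444, Add(-8, -72)), 25546) = Add(Add(6444, -80), 25546) = Add(6364, 25546) = 31910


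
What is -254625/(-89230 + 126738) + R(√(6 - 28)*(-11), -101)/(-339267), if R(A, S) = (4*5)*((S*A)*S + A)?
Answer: -254625/37508 + 2244440*I*√22/339267 ≈ -6.7886 + 31.03*I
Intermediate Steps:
R(A, S) = 20*A + 20*A*S² (R(A, S) = 20*((A*S)*S + A) = 20*(A*S² + A) = 20*(A + A*S²) = 20*A + 20*A*S²)
-254625/(-89230 + 126738) + R(√(6 - 28)*(-11), -101)/(-339267) = -254625/(-89230 + 126738) + (20*(√(6 - 28)*(-11))*(1 + (-101)²))/(-339267) = -254625/37508 + (20*(√(-22)*(-11))*(1 + 10201))*(-1/339267) = -254625*1/37508 + (20*((I*√22)*(-11))*10202)*(-1/339267) = -254625/37508 + (20*(-11*I*√22)*10202)*(-1/339267) = -254625/37508 - 2244440*I*√22*(-1/339267) = -254625/37508 + 2244440*I*√22/339267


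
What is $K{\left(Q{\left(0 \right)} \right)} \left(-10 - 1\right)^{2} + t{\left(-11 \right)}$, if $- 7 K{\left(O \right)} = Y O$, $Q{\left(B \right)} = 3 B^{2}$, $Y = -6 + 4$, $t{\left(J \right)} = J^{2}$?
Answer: $121$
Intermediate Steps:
$Y = -2$
$K{\left(O \right)} = \frac{2 O}{7}$ ($K{\left(O \right)} = - \frac{\left(-2\right) O}{7} = \frac{2 O}{7}$)
$K{\left(Q{\left(0 \right)} \right)} \left(-10 - 1\right)^{2} + t{\left(-11 \right)} = \frac{2 \cdot 3 \cdot 0^{2}}{7} \left(-10 - 1\right)^{2} + \left(-11\right)^{2} = \frac{2 \cdot 3 \cdot 0}{7} \left(-11\right)^{2} + 121 = \frac{2}{7} \cdot 0 \cdot 121 + 121 = 0 \cdot 121 + 121 = 0 + 121 = 121$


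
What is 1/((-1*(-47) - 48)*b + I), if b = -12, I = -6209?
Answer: -1/6197 ≈ -0.00016137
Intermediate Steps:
1/((-1*(-47) - 48)*b + I) = 1/((-1*(-47) - 48)*(-12) - 6209) = 1/((47 - 48)*(-12) - 6209) = 1/(-1*(-12) - 6209) = 1/(12 - 6209) = 1/(-6197) = -1/6197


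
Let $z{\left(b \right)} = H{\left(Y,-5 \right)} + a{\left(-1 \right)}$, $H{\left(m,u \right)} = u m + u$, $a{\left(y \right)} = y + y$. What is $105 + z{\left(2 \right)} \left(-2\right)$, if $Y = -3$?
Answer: $89$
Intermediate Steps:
$a{\left(y \right)} = 2 y$
$H{\left(m,u \right)} = u + m u$ ($H{\left(m,u \right)} = m u + u = u + m u$)
$z{\left(b \right)} = 8$ ($z{\left(b \right)} = - 5 \left(1 - 3\right) + 2 \left(-1\right) = \left(-5\right) \left(-2\right) - 2 = 10 - 2 = 8$)
$105 + z{\left(2 \right)} \left(-2\right) = 105 + 8 \left(-2\right) = 105 - 16 = 89$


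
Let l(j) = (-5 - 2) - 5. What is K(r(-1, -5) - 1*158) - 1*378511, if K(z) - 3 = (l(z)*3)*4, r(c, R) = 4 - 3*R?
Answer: -378652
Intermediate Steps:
l(j) = -12 (l(j) = -7 - 5 = -12)
K(z) = -141 (K(z) = 3 - 12*3*4 = 3 - 36*4 = 3 - 144 = -141)
K(r(-1, -5) - 1*158) - 1*378511 = -141 - 1*378511 = -141 - 378511 = -378652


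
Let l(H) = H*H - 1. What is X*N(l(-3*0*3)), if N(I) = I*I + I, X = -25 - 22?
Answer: 0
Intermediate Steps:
l(H) = -1 + H**2 (l(H) = H**2 - 1 = -1 + H**2)
X = -47
N(I) = I + I**2 (N(I) = I**2 + I = I + I**2)
X*N(l(-3*0*3)) = -47*(-1 + (-3*0*3)**2)*(1 + (-1 + (-3*0*3)**2)) = -47*(-1 + (0*3)**2)*(1 + (-1 + (0*3)**2)) = -47*(-1 + 0**2)*(1 + (-1 + 0**2)) = -47*(-1 + 0)*(1 + (-1 + 0)) = -(-47)*(1 - 1) = -(-47)*0 = -47*0 = 0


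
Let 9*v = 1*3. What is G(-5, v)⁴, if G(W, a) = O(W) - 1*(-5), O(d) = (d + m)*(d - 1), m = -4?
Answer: 12117361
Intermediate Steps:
O(d) = (-1 + d)*(-4 + d) (O(d) = (d - 4)*(d - 1) = (-4 + d)*(-1 + d) = (-1 + d)*(-4 + d))
v = ⅓ (v = (1*3)/9 = (⅑)*3 = ⅓ ≈ 0.33333)
G(W, a) = 9 + W² - 5*W (G(W, a) = (4 + W² - 5*W) - 1*(-5) = (4 + W² - 5*W) + 5 = 9 + W² - 5*W)
G(-5, v)⁴ = (9 + (-5)² - 5*(-5))⁴ = (9 + 25 + 25)⁴ = 59⁴ = 12117361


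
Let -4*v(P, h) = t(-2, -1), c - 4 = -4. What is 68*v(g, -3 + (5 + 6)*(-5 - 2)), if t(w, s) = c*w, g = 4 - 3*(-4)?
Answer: 0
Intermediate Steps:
c = 0 (c = 4 - 4 = 0)
g = 16 (g = 4 + 12 = 16)
t(w, s) = 0 (t(w, s) = 0*w = 0)
v(P, h) = 0 (v(P, h) = -1/4*0 = 0)
68*v(g, -3 + (5 + 6)*(-5 - 2)) = 68*0 = 0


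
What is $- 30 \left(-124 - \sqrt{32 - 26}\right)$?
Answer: $3720 + 30 \sqrt{6} \approx 3793.5$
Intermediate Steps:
$- 30 \left(-124 - \sqrt{32 - 26}\right) = - 30 \left(-124 - \sqrt{6}\right) = 3720 + 30 \sqrt{6}$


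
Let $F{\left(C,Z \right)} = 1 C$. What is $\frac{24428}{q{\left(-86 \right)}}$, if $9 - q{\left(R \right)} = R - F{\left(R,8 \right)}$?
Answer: $\frac{24428}{9} \approx 2714.2$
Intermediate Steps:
$F{\left(C,Z \right)} = C$
$q{\left(R \right)} = 9$ ($q{\left(R \right)} = 9 - \left(R - R\right) = 9 - 0 = 9 + 0 = 9$)
$\frac{24428}{q{\left(-86 \right)}} = \frac{24428}{9}$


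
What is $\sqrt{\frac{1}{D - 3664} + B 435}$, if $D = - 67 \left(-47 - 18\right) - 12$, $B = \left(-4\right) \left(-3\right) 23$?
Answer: $\frac{\sqrt{55352583139}}{679} \approx 346.5$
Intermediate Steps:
$B = 276$ ($B = 12 \cdot 23 = 276$)
$D = 4343$ ($D = \left(-67\right) \left(-65\right) - 12 = 4355 - 12 = 4343$)
$\sqrt{\frac{1}{D - 3664} + B 435} = \sqrt{\frac{1}{4343 - 3664} + 276 \cdot 435} = \sqrt{\frac{1}{679} + 120060} = \sqrt{\frac{81520741}{679}} = \frac{\sqrt{55352583139}}{679}$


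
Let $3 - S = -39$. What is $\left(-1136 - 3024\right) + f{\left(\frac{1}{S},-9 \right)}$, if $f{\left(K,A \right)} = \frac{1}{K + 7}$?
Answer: $- \frac{1227158}{295} \approx -4159.9$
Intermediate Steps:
$S = 42$ ($S = 3 - -39 = 3 + 39 = 42$)
$f{\left(K,A \right)} = \frac{1}{7 + K}$
$\left(-1136 - 3024\right) + f{\left(\frac{1}{S},-9 \right)} = \left(-1136 - 3024\right) + \frac{1}{7 + \frac{1}{42}} = -4160 + \frac{1}{7 + \frac{1}{42}} = -4160 + \frac{1}{\frac{295}{42}} = -4160 + \frac{42}{295} = - \frac{1227158}{295}$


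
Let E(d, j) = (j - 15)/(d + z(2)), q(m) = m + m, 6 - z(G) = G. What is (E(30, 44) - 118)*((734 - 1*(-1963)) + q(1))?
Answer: -10750117/34 ≈ -3.1618e+5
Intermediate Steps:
z(G) = 6 - G
q(m) = 2*m
E(d, j) = (-15 + j)/(4 + d) (E(d, j) = (j - 15)/(d + (6 - 1*2)) = (-15 + j)/(d + (6 - 2)) = (-15 + j)/(d + 4) = (-15 + j)/(4 + d))
(E(30, 44) - 118)*((734 - 1*(-1963)) + q(1)) = ((-15 + 44)/(4 + 30) - 118)*((734 - 1*(-1963)) + 2*1) = (29/34 - 118)*((734 + 1963) + 2) = ((1/34)*29 - 118)*(2697 + 2) = (29/34 - 118)*2699 = -3983/34*2699 = -10750117/34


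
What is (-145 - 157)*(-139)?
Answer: 41978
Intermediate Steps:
(-145 - 157)*(-139) = -302*(-139) = 41978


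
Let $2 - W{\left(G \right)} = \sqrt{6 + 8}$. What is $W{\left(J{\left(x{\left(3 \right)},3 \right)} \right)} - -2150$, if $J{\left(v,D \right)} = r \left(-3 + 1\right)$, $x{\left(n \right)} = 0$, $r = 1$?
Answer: $2152 - \sqrt{14} \approx 2148.3$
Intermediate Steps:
$J{\left(v,D \right)} = -2$ ($J{\left(v,D \right)} = 1 \left(-3 + 1\right) = 1 \left(-2\right) = -2$)
$W{\left(G \right)} = 2 - \sqrt{14}$ ($W{\left(G \right)} = 2 - \sqrt{6 + 8} = 2 - \sqrt{14}$)
$W{\left(J{\left(x{\left(3 \right)},3 \right)} \right)} - -2150 = \left(2 - \sqrt{14}\right) - -2150 = \left(2 - \sqrt{14}\right) + 2150 = 2152 - \sqrt{14}$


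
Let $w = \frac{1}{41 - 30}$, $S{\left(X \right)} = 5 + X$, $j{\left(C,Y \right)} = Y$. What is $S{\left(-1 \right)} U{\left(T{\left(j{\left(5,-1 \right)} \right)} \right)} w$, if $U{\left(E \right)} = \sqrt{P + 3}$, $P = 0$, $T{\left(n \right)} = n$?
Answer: $\frac{4 \sqrt{3}}{11} \approx 0.62984$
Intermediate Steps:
$U{\left(E \right)} = \sqrt{3}$ ($U{\left(E \right)} = \sqrt{0 + 3} = \sqrt{3}$)
$w = \frac{1}{11} \approx 0.090909$
$S{\left(-1 \right)} U{\left(T{\left(j{\left(5,-1 \right)} \right)} \right)} w = \left(5 - 1\right) \sqrt{3} \cdot \frac{1}{11} = 4 \sqrt{3} \cdot \frac{1}{11} = \frac{4 \sqrt{3}}{11}$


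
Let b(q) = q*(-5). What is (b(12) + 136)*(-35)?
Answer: -2660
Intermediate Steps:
b(q) = -5*q
(b(12) + 136)*(-35) = (-5*12 + 136)*(-35) = (-60 + 136)*(-35) = 76*(-35) = -2660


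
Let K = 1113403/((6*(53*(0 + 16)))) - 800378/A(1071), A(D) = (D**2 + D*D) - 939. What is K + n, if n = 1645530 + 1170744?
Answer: 3651273182076709/1296390176 ≈ 2.8165e+6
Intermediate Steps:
A(D) = -939 + 2*D**2 (A(D) = (D**2 + D**2) - 939 = 2*D**2 - 939 = -939 + 2*D**2)
K = 283235552485/1296390176 (K = 1113403/((6*(53*(0 + 16)))) - 800378/(-939 + 2*1071**2) = 1113403/((6*(53*16))) - 800378/(-939 + 2*1147041) = 1113403/((6*848)) - 800378/(-939 + 2294082) = 1113403/5088 - 800378/2293143 = 283235552485/1296390176 ≈ 218.48)
n = 2816274
K + n = 283235552485/1296390176 + 2816274 = 3651273182076709/1296390176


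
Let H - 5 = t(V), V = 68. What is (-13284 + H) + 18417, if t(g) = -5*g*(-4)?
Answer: 6498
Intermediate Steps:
t(g) = 20*g
H = 1365 (H = 5 + 20*68 = 5 + 1360 = 1365)
(-13284 + H) + 18417 = (-13284 + 1365) + 18417 = -11919 + 18417 = 6498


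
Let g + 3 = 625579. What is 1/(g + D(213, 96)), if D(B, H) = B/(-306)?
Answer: 102/63808681 ≈ 1.5985e-6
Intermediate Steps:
D(B, H) = -B/306 (D(B, H) = B*(-1/306) = -B/306)
g = 625576 (g = -3 + 625579 = 625576)
1/(g + D(213, 96)) = 1/(625576 - 1/306*213) = 1/(625576 - 71/102) = 1/(63808681/102) = 102/63808681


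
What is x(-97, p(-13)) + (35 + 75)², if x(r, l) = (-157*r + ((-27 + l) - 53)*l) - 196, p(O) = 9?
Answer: 26494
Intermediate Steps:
x(r, l) = -196 - 157*r + l*(-80 + l) (x(r, l) = (-157*r + (-80 + l)*l) - 196 = (-157*r + l*(-80 + l)) - 196 = -196 - 157*r + l*(-80 + l))
x(-97, p(-13)) + (35 + 75)² = (-196 + 9² - 157*(-97) - 80*9) + (35 + 75)² = (-196 + 81 + 15229 - 720) + 110² = 14394 + 12100 = 26494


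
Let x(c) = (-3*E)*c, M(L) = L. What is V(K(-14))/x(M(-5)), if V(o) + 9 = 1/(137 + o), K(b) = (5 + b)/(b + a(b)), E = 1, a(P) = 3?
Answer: -13633/22740 ≈ -0.59952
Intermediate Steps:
K(b) = (5 + b)/(3 + b) (K(b) = (5 + b)/(b + 3) = (5 + b)/(3 + b))
V(o) = -9 + 1/(137 + o)
x(c) = -3*c (x(c) = (-3*1)*c = -3*c)
V(K(-14))/x(M(-5)) = ((-1232 - 9*(5 - 14)/(3 - 14))/(137 + (5 - 14)/(3 - 14)))/((-3*(-5))) = ((-1232 - 9*(-9)/(-11))/(137 - 9/(-11)))/15 = ((-1232 - (-9)*(-9)/11)/(137 - 1/11*(-9)))*(1/15) = ((-1232 - 9*9/11)/(137 + 9/11))*(1/15) = ((-1232 - 81/11)/(1516/11))*(1/15) = ((11/1516)*(-13633/11))*(1/15) = -13633/1516*1/15 = -13633/22740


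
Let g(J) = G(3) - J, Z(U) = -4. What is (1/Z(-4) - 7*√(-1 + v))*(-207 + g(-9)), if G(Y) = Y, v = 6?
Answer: 195/4 + 1365*√5 ≈ 3101.0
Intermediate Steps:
g(J) = 3 - J
(1/Z(-4) - 7*√(-1 + v))*(-207 + g(-9)) = (1/(-4) - 7*√(-1 + 6))*(-207 + (3 - 1*(-9))) = (-¼ - 7*√5)*(-207 + (3 + 9)) = (-¼ - 7*√5)*(-207 + 12) = (-¼ - 7*√5)*(-195) = 195/4 + 1365*√5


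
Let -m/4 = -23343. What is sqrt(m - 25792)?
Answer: 2*sqrt(16895) ≈ 259.96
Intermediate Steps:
m = 93372 (m = -4*(-23343) = 93372)
sqrt(m - 25792) = sqrt(93372 - 25792) = sqrt(67580) = 2*sqrt(16895)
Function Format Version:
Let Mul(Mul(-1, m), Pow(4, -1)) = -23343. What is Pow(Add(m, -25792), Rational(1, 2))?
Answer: Mul(2, Pow(16895, Rational(1, 2))) ≈ 259.96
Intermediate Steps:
m = 93372 (m = Mul(-4, -23343) = 93372)
Pow(Add(m, -25792), Rational(1, 2)) = Pow(Add(93372, -25792), Rational(1, 2)) = Pow(67580, Rational(1, 2)) = Mul(2, Pow(16895, Rational(1, 2)))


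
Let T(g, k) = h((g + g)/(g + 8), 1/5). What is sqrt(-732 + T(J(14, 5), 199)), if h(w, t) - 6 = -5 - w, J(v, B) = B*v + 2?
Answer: 4*I*sqrt(1145)/5 ≈ 27.07*I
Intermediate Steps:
J(v, B) = 2 + B*v
h(w, t) = 1 - w (h(w, t) = 6 + (-5 - w) = 1 - w)
T(g, k) = 1 - 2*g/(8 + g) (T(g, k) = 1 - (g + g)/(g + 8) = 1 - 2*g/(8 + g))
sqrt(-732 + T(J(14, 5), 199)) = sqrt(-732 + (8 - (2 + 5*14))/(8 + (2 + 5*14))) = sqrt(-732 + (8 - (2 + 70))/(8 + (2 + 70))) = sqrt(-732 + (8 - 1*72)/(8 + 72)) = sqrt(-732 + (8 - 72)/80) = sqrt(-732 + (1/80)*(-64)) = sqrt(-732 - 4/5) = sqrt(-3664/5) = 4*I*sqrt(1145)/5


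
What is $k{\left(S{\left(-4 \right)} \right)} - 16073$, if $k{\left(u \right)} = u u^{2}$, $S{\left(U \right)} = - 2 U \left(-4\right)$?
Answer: $-48841$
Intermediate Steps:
$S{\left(U \right)} = 8 U$
$k{\left(u \right)} = u^{3}$
$k{\left(S{\left(-4 \right)} \right)} - 16073 = \left(8 \left(-4\right)\right)^{3} - 16073 = \left(-32\right)^{3} - 16073 = -32768 - 16073 = -48841$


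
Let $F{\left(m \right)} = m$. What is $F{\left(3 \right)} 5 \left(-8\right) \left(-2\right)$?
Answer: $240$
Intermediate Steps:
$F{\left(3 \right)} 5 \left(-8\right) \left(-2\right) = 3 \cdot 5 \left(-8\right) \left(-2\right) = 15 \left(-8\right) \left(-2\right) = \left(-120\right) \left(-2\right) = 240$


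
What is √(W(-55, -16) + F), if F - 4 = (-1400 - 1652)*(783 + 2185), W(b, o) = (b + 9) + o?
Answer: I*√9058394 ≈ 3009.7*I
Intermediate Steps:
W(b, o) = 9 + b + o (W(b, o) = (9 + b) + o = 9 + b + o)
F = -9058332 (F = 4 + (-1400 - 1652)*(783 + 2185) = 4 - 3052*2968 = 4 - 9058336 = -9058332)
√(W(-55, -16) + F) = √((9 - 55 - 16) - 9058332) = √(-62 - 9058332) = √(-9058394) = I*√9058394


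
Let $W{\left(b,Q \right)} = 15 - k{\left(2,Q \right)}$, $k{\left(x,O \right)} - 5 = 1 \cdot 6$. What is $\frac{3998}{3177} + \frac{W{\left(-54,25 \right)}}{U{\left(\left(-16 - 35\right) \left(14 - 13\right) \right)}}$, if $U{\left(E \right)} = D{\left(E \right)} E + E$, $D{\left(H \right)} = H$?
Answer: $\frac{1701268}{1350225} \approx 1.26$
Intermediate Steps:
$k{\left(x,O \right)} = 11$ ($k{\left(x,O \right)} = 5 + 1 \cdot 6 = 5 + 6 = 11$)
$W{\left(b,Q \right)} = 4$ ($W{\left(b,Q \right)} = 15 - 11 = 4$)
$U{\left(E \right)} = E + E^{2}$ ($U{\left(E \right)} = E E + E = E^{2} + E = E + E^{2}$)
$\frac{3998}{3177} + \frac{W{\left(-54,25 \right)}}{U{\left(\left(-16 - 35\right) \left(14 - 13\right) \right)}} = \frac{3998}{3177} + \frac{4}{\left(-16 - 35\right) \left(14 - 13\right) \left(1 + \left(-16 - 35\right) \left(14 - 13\right)\right)} = 3998 \cdot \frac{1}{3177} + \frac{4}{\left(-51\right) 1 \left(1 - 51\right)} = \frac{3998}{3177} + \frac{4}{\left(-51\right) \left(1 - 51\right)} = \frac{3998}{3177} + \frac{4}{\left(-51\right) \left(-50\right)} = \frac{3998}{3177} + \frac{4}{2550} = \frac{3998}{3177} + 4 \cdot \frac{1}{2550} = \frac{3998}{3177} + \frac{2}{1275} = \frac{1701268}{1350225}$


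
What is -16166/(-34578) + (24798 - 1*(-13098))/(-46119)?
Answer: -94134689/265783797 ≈ -0.35418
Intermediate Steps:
-16166/(-34578) + (24798 - 1*(-13098))/(-46119) = -16166*(-1/34578) + (24798 + 13098)*(-1/46119) = 8083/17289 + 37896*(-1/46119) = 8083/17289 - 12632/15373 = -94134689/265783797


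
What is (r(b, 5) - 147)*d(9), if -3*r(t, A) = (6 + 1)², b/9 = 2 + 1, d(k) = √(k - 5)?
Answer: -980/3 ≈ -326.67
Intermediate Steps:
d(k) = √(-5 + k)
b = 27 (b = 9*(2 + 1) = 9*3 = 27)
r(t, A) = -49/3 (r(t, A) = -(6 + 1)²/3 = -⅓*7² = -⅓*49 = -49/3)
(r(b, 5) - 147)*d(9) = (-49/3 - 147)*√(-5 + 9) = -490*√4/3 = -490/3*2 = -980/3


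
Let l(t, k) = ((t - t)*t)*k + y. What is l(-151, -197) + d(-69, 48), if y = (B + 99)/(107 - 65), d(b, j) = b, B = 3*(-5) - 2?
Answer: -1408/21 ≈ -67.048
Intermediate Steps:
B = -17 (B = -15 - 2 = -17)
y = 41/21 (y = (-17 + 99)/(107 - 65) = 82/42 = 82*(1/42) = 41/21 ≈ 1.9524)
l(t, k) = 41/21 (l(t, k) = ((t - t)*t)*k + 41/21 = (0*t)*k + 41/21 = 0*k + 41/21 = 0 + 41/21 = 41/21)
l(-151, -197) + d(-69, 48) = 41/21 - 69 = -1408/21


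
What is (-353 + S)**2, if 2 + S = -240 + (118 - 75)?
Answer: 304704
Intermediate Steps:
S = -199 (S = -2 + (-240 + (118 - 75)) = -2 + (-240 + 43) = -2 - 197 = -199)
(-353 + S)**2 = (-353 - 199)**2 = (-552)**2 = 304704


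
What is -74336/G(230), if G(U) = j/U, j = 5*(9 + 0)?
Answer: -3419456/9 ≈ -3.7994e+5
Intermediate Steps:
j = 45 (j = 5*9 = 45)
G(U) = 45/U
-74336/G(230) = -74336/(45/230) = -74336/(45*(1/230)) = -74336/9/46 = -74336*46/9 = -3419456/9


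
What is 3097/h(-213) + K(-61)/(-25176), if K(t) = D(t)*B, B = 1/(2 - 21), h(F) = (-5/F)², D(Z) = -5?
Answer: 67211059734667/11958600 ≈ 5.6203e+6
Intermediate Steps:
h(F) = 25/F²
B = -1/19 (B = 1/(-19) = -1/19 ≈ -0.052632)
K(t) = 5/19 (K(t) = -5*(-1/19) = 5/19)
3097/h(-213) + K(-61)/(-25176) = 3097/((25/(-213)²)) + (5/19)/(-25176) = 3097/((25*(1/45369))) + (5/19)*(-1/25176) = 3097/(25/45369) - 5/478344 = 3097*(45369/25) - 5/478344 = 140507793/25 - 5/478344 = 67211059734667/11958600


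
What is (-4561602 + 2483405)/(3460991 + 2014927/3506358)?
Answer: -7286902676526/12135475495705 ≈ -0.60046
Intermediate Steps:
(-4561602 + 2483405)/(3460991 + 2014927/3506358) = -2078197/(3460991 + 2014927*(1/3506358)) = -2078197/(3460991 + 2014927/3506358) = -2078197/12135475495705/3506358 = -2078197*3506358/12135475495705 = -7286902676526/12135475495705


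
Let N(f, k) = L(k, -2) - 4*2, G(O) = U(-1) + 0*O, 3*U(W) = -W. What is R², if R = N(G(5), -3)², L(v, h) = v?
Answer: 14641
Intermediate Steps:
U(W) = -W/3 (U(W) = (-W)/3 = -W/3)
G(O) = ⅓ (G(O) = -⅓*(-1) + 0*O = ⅓ + 0 = ⅓)
N(f, k) = -8 + k (N(f, k) = k - 4*2 = k - 8 = -8 + k)
R = 121 (R = (-8 - 3)² = (-11)² = 121)
R² = 121² = 14641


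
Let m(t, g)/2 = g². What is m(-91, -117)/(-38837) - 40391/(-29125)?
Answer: 771281017/1131127625 ≈ 0.68187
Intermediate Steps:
m(t, g) = 2*g²
m(-91, -117)/(-38837) - 40391/(-29125) = (2*(-117)²)/(-38837) - 40391/(-29125) = (2*13689)*(-1/38837) - 40391*(-1/29125) = 27378*(-1/38837) + 40391/29125 = -27378/38837 + 40391/29125 = 771281017/1131127625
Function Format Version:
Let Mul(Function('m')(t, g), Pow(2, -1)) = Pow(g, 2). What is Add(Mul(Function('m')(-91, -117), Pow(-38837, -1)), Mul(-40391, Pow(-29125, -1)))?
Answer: Rational(771281017, 1131127625) ≈ 0.68187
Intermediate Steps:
Function('m')(t, g) = Mul(2, Pow(g, 2))
Add(Mul(Function('m')(-91, -117), Pow(-38837, -1)), Mul(-40391, Pow(-29125, -1))) = Add(Mul(Mul(2, Pow(-117, 2)), Pow(-38837, -1)), Mul(-40391, Pow(-29125, -1))) = Add(Mul(Mul(2, 13689), Rational(-1, 38837)), Mul(-40391, Rational(-1, 29125))) = Add(Mul(27378, Rational(-1, 38837)), Rational(40391, 29125)) = Add(Rational(-27378, 38837), Rational(40391, 29125)) = Rational(771281017, 1131127625)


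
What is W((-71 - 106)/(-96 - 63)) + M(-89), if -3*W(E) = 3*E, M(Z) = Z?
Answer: -4776/53 ≈ -90.113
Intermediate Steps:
W(E) = -E
W((-71 - 106)/(-96 - 63)) + M(-89) = -(-71 - 106)/(-96 - 63) - 89 = -(-177)/(-159) - 89 = -(-177)*(-1)/159 - 89 = -1*59/53 - 89 = -59/53 - 89 = -4776/53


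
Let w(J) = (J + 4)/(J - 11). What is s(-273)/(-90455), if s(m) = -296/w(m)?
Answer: 84064/24332395 ≈ 0.0034548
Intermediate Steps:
w(J) = (4 + J)/(-11 + J)
s(m) = -296*(-11 + m)/(4 + m)
s(-273)/(-90455) = (296*(11 - 1*(-273))/(4 - 273))/(-90455) = (296*(11 + 273)/(-269))*(-1/90455) = (296*(-1/269)*284)*(-1/90455) = -84064/269*(-1/90455) = 84064/24332395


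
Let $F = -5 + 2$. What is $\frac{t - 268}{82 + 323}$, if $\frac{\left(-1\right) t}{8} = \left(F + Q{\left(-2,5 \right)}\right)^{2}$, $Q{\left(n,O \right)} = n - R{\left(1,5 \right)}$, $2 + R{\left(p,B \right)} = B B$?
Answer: $- \frac{436}{27} \approx -16.148$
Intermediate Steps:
$R{\left(p,B \right)} = -2 + B^{2}$ ($R{\left(p,B \right)} = -2 + B B = -2 + B^{2}$)
$F = -3$
$Q{\left(n,O \right)} = -23 + n$ ($Q{\left(n,O \right)} = n - \left(-2 + 5^{2}\right) = n - \left(-2 + 25\right) = n - 23 = -23 + n$)
$t = -6272$ ($t = - 8 \left(-3 - 25\right)^{2} = - 8 \left(-28\right)^{2} = \left(-8\right) 784 = -6272$)
$\frac{t - 268}{82 + 323} = \frac{-6272 - 268}{82 + 323} = - \frac{6540}{405} = \left(-6540\right) \frac{1}{405} = - \frac{436}{27}$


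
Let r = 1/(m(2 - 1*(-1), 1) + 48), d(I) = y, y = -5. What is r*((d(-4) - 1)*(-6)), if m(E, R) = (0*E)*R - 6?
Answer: 6/7 ≈ 0.85714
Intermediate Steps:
d(I) = -5
m(E, R) = -6 (m(E, R) = 0*R - 6 = 0 - 6 = -6)
r = 1/42 (r = 1/(-6 + 48) = 1/42 ≈ 0.023810)
r*((d(-4) - 1)*(-6)) = ((-5 - 1)*(-6))/42 = (-6*(-6))/42 = (1/42)*36 = 6/7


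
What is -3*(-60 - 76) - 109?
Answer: 299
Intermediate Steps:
-3*(-60 - 76) - 109 = -3*(-136) - 109 = 408 - 109 = 299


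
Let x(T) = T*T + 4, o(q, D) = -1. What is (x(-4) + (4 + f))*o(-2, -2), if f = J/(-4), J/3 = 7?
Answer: -75/4 ≈ -18.750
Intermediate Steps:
J = 21 (J = 3*7 = 21)
f = -21/4 (f = 21/(-4) = 21*(-¼) = -21/4 ≈ -5.2500)
x(T) = 4 + T² (x(T) = T² + 4 = 4 + T²)
(x(-4) + (4 + f))*o(-2, -2) = ((4 + (-4)²) + (4 - 21/4))*(-1) = ((4 + 16) - 5/4)*(-1) = (20 - 5/4)*(-1) = (75/4)*(-1) = -75/4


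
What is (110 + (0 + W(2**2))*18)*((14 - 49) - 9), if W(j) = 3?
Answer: -7216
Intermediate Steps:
(110 + (0 + W(2**2))*18)*((14 - 49) - 9) = (110 + (0 + 3)*18)*((14 - 49) - 9) = (110 + 3*18)*(-35 - 9) = (110 + 54)*(-44) = 164*(-44) = -7216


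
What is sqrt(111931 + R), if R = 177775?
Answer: sqrt(289706) ≈ 538.24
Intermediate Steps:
sqrt(111931 + R) = sqrt(111931 + 177775) = sqrt(289706)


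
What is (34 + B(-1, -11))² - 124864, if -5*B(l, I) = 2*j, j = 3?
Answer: -3094704/25 ≈ -1.2379e+5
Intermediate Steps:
B(l, I) = -6/5 (B(l, I) = -2*3/5 = -⅕*6 = -6/5)
(34 + B(-1, -11))² - 124864 = (34 - 6/5)² - 124864 = (164/5)² - 124864 = 26896/25 - 124864 = -3094704/25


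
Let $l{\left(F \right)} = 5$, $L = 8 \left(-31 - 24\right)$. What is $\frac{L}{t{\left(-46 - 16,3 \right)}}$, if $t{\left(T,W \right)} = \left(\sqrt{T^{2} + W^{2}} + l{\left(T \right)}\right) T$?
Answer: $- \frac{25}{2697} + \frac{5 \sqrt{3853}}{2697} \approx 0.10581$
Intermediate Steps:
$L = -440$ ($L = 8 \left(-55\right) = -440$)
$t{\left(T,W \right)} = T \left(5 + \sqrt{T^{2} + W^{2}}\right)$ ($t{\left(T,W \right)} = \left(\sqrt{T^{2} + W^{2}} + 5\right) T = \left(5 + \sqrt{T^{2} + W^{2}}\right) T = T \left(5 + \sqrt{T^{2} + W^{2}}\right)$)
$\frac{L}{t{\left(-46 - 16,3 \right)}} = - \frac{440}{\left(-46 - 16\right) \left(5 + \sqrt{\left(-46 - 16\right)^{2} + 3^{2}}\right)} = - \frac{440}{\left(-46 - 16\right) \left(5 + \sqrt{\left(-46 - 16\right)^{2} + 9}\right)} = - \frac{440}{\left(-62\right) \left(5 + \sqrt{\left(-62\right)^{2} + 9}\right)} = - \frac{440}{\left(-62\right) \left(5 + \sqrt{3844 + 9}\right)} = - \frac{440}{\left(-62\right) \left(5 + \sqrt{3853}\right)} = - \frac{440}{-310 - 62 \sqrt{3853}}$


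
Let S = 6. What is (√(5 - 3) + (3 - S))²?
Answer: (3 - √2)² ≈ 2.5147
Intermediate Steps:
(√(5 - 3) + (3 - S))² = (√(5 - 3) + (3 - 1*6))² = (√2 + (3 - 6))² = (√2 - 3)² = (-3 + √2)²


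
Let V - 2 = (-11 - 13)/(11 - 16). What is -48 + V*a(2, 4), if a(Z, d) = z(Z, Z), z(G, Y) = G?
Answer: -172/5 ≈ -34.400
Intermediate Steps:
a(Z, d) = Z
V = 34/5 (V = 2 + (-11 - 13)/(11 - 16) = 2 - 24/(-5) = 2 - 24*(-⅕) = 2 + 24/5 = 34/5 ≈ 6.8000)
-48 + V*a(2, 4) = -48 + (34/5)*2 = -48 + 68/5 = -172/5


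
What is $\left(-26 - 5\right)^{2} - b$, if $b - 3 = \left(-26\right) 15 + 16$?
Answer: $1332$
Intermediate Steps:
$b = -371$ ($b = 3 + \left(\left(-26\right) 15 + 16\right) = 3 + \left(-390 + 16\right) = 3 - 374 = -371$)
$\left(-26 - 5\right)^{2} - b = \left(-26 - 5\right)^{2} - -371 = \left(-31\right)^{2} + 371 = 961 + 371 = 1332$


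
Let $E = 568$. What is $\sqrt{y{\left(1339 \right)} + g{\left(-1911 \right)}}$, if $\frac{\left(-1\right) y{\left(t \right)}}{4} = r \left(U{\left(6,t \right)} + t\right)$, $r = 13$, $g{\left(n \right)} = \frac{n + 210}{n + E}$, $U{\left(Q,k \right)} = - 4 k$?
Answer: $\frac{\sqrt{376755702159}}{1343} \approx 457.04$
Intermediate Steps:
$g{\left(n \right)} = \frac{210 + n}{568 + n}$ ($g{\left(n \right)} = \frac{n + 210}{n + 568} = \frac{210 + n}{568 + n}$)
$y{\left(t \right)} = 156 t$ ($y{\left(t \right)} = - 4 \cdot 13 \left(- 4 t + t\right) = - 4 \cdot 13 \left(- 3 t\right) = - 4 \left(- 39 t\right) = 156 t$)
$\sqrt{y{\left(1339 \right)} + g{\left(-1911 \right)}} = \sqrt{156 \cdot 1339 + \frac{210 - 1911}{568 - 1911}} = \sqrt{208884 + \frac{1}{-1343} \left(-1701\right)} = \sqrt{208884 - - \frac{1701}{1343}} = \sqrt{208884 + \frac{1701}{1343}} = \sqrt{\frac{280532913}{1343}} = \frac{\sqrt{376755702159}}{1343}$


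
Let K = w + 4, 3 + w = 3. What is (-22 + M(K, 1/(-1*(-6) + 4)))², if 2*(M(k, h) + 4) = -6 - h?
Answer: 337561/400 ≈ 843.90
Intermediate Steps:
w = 0 (w = -3 + 3 = 0)
K = 4 (K = 0 + 4 = 4)
M(k, h) = -7 - h/2 (M(k, h) = -4 + (-6 - h)/2 = -4 + (-3 - h/2) = -7 - h/2)
(-22 + M(K, 1/(-1*(-6) + 4)))² = (-22 + (-7 - 1/(2*(-1*(-6) + 4))))² = (-22 + (-7 - 1/(2*(6 + 4))))² = (-22 + (-7 - ½/10))² = (-22 + (-7 - ½*⅒))² = (-22 + (-7 - 1/20))² = (-22 - 141/20)² = (-581/20)² = 337561/400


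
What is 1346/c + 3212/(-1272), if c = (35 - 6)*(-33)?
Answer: -398833/101442 ≈ -3.9316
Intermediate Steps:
c = -957 (c = 29*(-33) = -957)
1346/c + 3212/(-1272) = 1346/(-957) + 3212/(-1272) = 1346*(-1/957) + 3212*(-1/1272) = -1346/957 - 803/318 = -398833/101442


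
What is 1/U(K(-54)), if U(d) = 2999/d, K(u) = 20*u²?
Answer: 58320/2999 ≈ 19.446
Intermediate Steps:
1/U(K(-54)) = 1/(2999/((20*(-54)²))) = 1/(2999/((20*2916))) = 1/(2999/58320) = 58320/2999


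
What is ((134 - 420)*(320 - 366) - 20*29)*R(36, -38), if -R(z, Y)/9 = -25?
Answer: 2829600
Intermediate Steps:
R(z, Y) = 225 (R(z, Y) = -9*(-25) = 225)
((134 - 420)*(320 - 366) - 20*29)*R(36, -38) = ((134 - 420)*(320 - 366) - 20*29)*225 = (-286*(-46) - 580)*225 = (13156 - 580)*225 = 12576*225 = 2829600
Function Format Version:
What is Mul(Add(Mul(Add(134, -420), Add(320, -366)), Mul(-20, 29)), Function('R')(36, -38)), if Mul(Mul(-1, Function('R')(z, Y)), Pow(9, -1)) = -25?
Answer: 2829600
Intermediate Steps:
Function('R')(z, Y) = 225 (Function('R')(z, Y) = Mul(-9, -25) = 225)
Mul(Add(Mul(Add(134, -420), Add(320, -366)), Mul(-20, 29)), Function('R')(36, -38)) = Mul(Add(Mul(Add(134, -420), Add(320, -366)), Mul(-20, 29)), 225) = Mul(Add(Mul(-286, -46), -580), 225) = Mul(Add(13156, -580), 225) = Mul(12576, 225) = 2829600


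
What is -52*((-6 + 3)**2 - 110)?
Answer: 5252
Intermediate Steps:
-52*((-6 + 3)**2 - 110) = -52*((-3)**2 - 110) = -52*(9 - 110) = -52*(-101) = 5252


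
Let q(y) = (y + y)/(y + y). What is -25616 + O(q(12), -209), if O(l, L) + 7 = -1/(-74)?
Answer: -1896101/74 ≈ -25623.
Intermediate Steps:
q(y) = 1 (q(y) = (2*y)/((2*y)) = (2*y)*(1/(2*y)) = 1)
O(l, L) = -517/74 (O(l, L) = -7 - 1/(-74) = -7 - 1*(-1/74) = -7 + 1/74 = -517/74)
-25616 + O(q(12), -209) = -25616 - 517/74 = -1896101/74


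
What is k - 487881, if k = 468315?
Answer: -19566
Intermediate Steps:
k - 487881 = 468315 - 487881 = -19566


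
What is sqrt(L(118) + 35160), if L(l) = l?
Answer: sqrt(35278) ≈ 187.82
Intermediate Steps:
sqrt(L(118) + 35160) = sqrt(118 + 35160) = sqrt(35278)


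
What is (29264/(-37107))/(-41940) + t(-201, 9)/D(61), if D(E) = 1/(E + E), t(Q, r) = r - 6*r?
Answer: -68902491814/12550545 ≈ -5490.0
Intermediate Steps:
t(Q, r) = -5*r
D(E) = 1/(2*E)
(29264/(-37107))/(-41940) + t(-201, 9)/D(61) = (29264/(-37107))/(-41940) + (-5*9)/(((1/2)/61)) = (29264*(-1/37107))*(-1/41940) - 45/((1/2)*(1/61)) = -944/1197*(-1/41940) - 45/1/122 = 236/12550545 - 45*122 = 236/12550545 - 5490 = -68902491814/12550545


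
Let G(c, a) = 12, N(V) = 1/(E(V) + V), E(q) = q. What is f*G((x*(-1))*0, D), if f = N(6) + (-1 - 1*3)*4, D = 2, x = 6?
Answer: -191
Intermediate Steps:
N(V) = 1/(2*V) (N(V) = 1/(V + V) = 1/(2*V))
f = -191/12 (f = (½)/6 + (-1 - 1*3)*4 = (½)*(⅙) + (-1 - 3)*4 = 1/12 - 4*4 = 1/12 - 16 = -191/12 ≈ -15.917)
f*G((x*(-1))*0, D) = -191/12*12 = -191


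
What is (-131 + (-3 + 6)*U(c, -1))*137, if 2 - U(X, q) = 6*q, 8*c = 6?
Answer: -14659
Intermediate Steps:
c = 3/4 (c = (1/8)*6 = 3/4 ≈ 0.75000)
U(X, q) = 2 - 6*q
(-131 + (-3 + 6)*U(c, -1))*137 = (-131 + (-3 + 6)*(2 - 6*(-1)))*137 = (-131 + 3*(2 + 6))*137 = (-131 + 3*8)*137 = (-131 + 24)*137 = -107*137 = -14659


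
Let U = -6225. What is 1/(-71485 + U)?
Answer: -1/77710 ≈ -1.2868e-5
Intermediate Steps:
1/(-71485 + U) = 1/(-71485 - 6225) = 1/(-77710) = -1/77710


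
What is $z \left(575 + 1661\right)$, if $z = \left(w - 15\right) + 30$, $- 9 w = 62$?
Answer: $\frac{163228}{9} \approx 18136.0$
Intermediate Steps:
$w = - \frac{62}{9}$ ($w = \left(- \frac{1}{9}\right) 62 = - \frac{62}{9} \approx -6.8889$)
$z = \frac{73}{9}$ ($z = \left(- \frac{62}{9} - 15\right) + 30 = - \frac{197}{9} + 30 = \frac{73}{9} \approx 8.1111$)
$z \left(575 + 1661\right) = \frac{73 \left(575 + 1661\right)}{9} = \frac{73}{9} \cdot 2236 = \frac{163228}{9}$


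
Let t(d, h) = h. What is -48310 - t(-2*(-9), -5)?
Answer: -48305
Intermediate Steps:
-48310 - t(-2*(-9), -5) = -48310 - 1*(-5) = -48310 + 5 = -48305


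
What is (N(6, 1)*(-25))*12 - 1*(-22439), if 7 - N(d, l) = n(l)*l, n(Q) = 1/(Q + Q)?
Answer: 20489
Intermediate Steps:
n(Q) = 1/(2*Q)
N(d, l) = 13/2 (N(d, l) = 7 - 1/(2*l)*l = 7 - 1*1/2 = 7 - 1/2 = 13/2)
(N(6, 1)*(-25))*12 - 1*(-22439) = ((13/2)*(-25))*12 - 1*(-22439) = -325/2*12 + 22439 = -1950 + 22439 = 20489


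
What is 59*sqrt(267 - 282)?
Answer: 59*I*sqrt(15) ≈ 228.51*I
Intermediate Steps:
59*sqrt(267 - 282) = 59*sqrt(-15) = 59*(I*sqrt(15)) = 59*I*sqrt(15)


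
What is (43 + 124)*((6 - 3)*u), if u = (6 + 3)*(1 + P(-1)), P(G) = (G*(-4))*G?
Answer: -13527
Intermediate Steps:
P(G) = -4*G² (P(G) = (-4*G)*G = -4*G²)
u = -27 (u = (6 + 3)*(1 - 4*(-1)²) = 9*(1 - 4*1) = 9*(1 - 4) = 9*(-3) = -27)
(43 + 124)*((6 - 3)*u) = (43 + 124)*((6 - 3)*(-27)) = 167*(3*(-27)) = 167*(-81) = -13527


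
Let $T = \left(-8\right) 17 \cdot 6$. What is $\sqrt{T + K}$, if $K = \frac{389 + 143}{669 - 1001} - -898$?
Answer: $\frac{\sqrt{553859}}{83} \approx 8.9665$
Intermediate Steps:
$T = -816$ ($T = \left(-136\right) 6 = -816$)
$K = \frac{74401}{83}$ ($K = \frac{532}{-332} + 898 = 532 \left(- \frac{1}{332}\right) + 898 = - \frac{133}{83} + 898 = \frac{74401}{83} \approx 896.4$)
$\sqrt{T + K} = \sqrt{-816 + \frac{74401}{83}} = \sqrt{\frac{6673}{83}} = \frac{\sqrt{553859}}{83}$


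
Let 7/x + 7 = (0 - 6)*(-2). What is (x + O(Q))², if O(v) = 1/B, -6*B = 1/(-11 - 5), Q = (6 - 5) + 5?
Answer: 237169/25 ≈ 9486.8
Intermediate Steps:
Q = 6 (Q = 1 + 5 = 6)
B = 1/96 (B = -1/(6*(-11 - 5)) = -⅙/(-16) = -⅙*(-1/16) = 1/96 ≈ 0.010417)
O(v) = 96 (O(v) = 1/(1/96) = 96)
x = 7/5 (x = 7/(-7 + (0 - 6)*(-2)) = 7/(-7 - 6*(-2)) = 7/(-7 + 12) = 7/5 ≈ 1.4000)
(x + O(Q))² = (7/5 + 96)² = (487/5)² = 237169/25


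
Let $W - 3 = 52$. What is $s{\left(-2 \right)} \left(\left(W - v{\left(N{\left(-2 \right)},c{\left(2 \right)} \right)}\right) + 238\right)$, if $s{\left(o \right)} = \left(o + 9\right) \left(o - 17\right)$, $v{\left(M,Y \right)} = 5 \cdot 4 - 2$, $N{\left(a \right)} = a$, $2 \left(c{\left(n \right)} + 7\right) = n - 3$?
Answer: $-36575$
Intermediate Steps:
$c{\left(n \right)} = - \frac{17}{2} + \frac{n}{2}$ ($c{\left(n \right)} = -7 + \frac{n - 3}{2} = -7 + \frac{-3 + n}{2} = -7 + \left(- \frac{3}{2} + \frac{n}{2}\right) = - \frac{17}{2} + \frac{n}{2}$)
$W = 55$ ($W = 3 + 52 = 55$)
$v{\left(M,Y \right)} = 18$ ($v{\left(M,Y \right)} = 20 - 2 = 18$)
$s{\left(o \right)} = \left(-17 + o\right) \left(9 + o\right)$ ($s{\left(o \right)} = \left(9 + o\right) \left(-17 + o\right) = \left(-17 + o\right) \left(9 + o\right)$)
$s{\left(-2 \right)} \left(\left(W - v{\left(N{\left(-2 \right)},c{\left(2 \right)} \right)}\right) + 238\right) = \left(-153 + \left(-2\right)^{2} - -16\right) \left(\left(55 - 18\right) + 238\right) = \left(-153 + 4 + 16\right) \left(\left(55 - 18\right) + 238\right) = - 133 \left(37 + 238\right) = \left(-133\right) 275 = -36575$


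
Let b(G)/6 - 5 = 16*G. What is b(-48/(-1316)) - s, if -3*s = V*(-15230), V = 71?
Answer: -355724504/987 ≈ -3.6041e+5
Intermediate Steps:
b(G) = 30 + 96*G (b(G) = 30 + 6*(16*G) = 30 + 96*G)
s = 1081330/3 (s = -71*(-15230)/3 = -1/3*(-1081330) = 1081330/3 ≈ 3.6044e+5)
b(-48/(-1316)) - s = (30 + 96*(-48/(-1316))) - 1*1081330/3 = (30 + 96*(-48*(-1/1316))) - 1081330/3 = (30 + 96*(12/329)) - 1081330/3 = (30 + 1152/329) - 1081330/3 = 11022/329 - 1081330/3 = -355724504/987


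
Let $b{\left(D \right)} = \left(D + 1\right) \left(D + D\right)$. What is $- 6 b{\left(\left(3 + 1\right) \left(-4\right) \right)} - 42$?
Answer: $-2922$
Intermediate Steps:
$b{\left(D \right)} = 2 D \left(1 + D\right)$ ($b{\left(D \right)} = \left(1 + D\right) 2 D = 2 D \left(1 + D\right)$)
$- 6 b{\left(\left(3 + 1\right) \left(-4\right) \right)} - 42 = - 6 \cdot 2 \left(3 + 1\right) \left(-4\right) \left(1 + \left(3 + 1\right) \left(-4\right)\right) - 42 = - 6 \cdot 2 \cdot 4 \left(-4\right) \left(1 + 4 \left(-4\right)\right) - 42 = - 6 \cdot 2 \left(-16\right) \left(1 - 16\right) - 42 = - 6 \cdot 2 \left(-16\right) \left(-15\right) - 42 = \left(-6\right) 480 - 42 = -2880 - 42 = -2922$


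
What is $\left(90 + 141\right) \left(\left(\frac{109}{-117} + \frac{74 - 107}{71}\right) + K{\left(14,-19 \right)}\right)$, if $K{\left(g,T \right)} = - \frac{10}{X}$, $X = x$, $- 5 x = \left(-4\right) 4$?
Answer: $- \frac{23136575}{22152} \approx -1044.4$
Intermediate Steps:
$x = \frac{16}{5}$ ($x = - \frac{\left(-4\right) 4}{5} = \left(- \frac{1}{5}\right) \left(-16\right) = \frac{16}{5} \approx 3.2$)
$X = \frac{16}{5} \approx 3.2$
$K{\left(g,T \right)} = - \frac{25}{8}$ ($K{\left(g,T \right)} = - \frac{10}{\frac{16}{5}} = \left(-10\right) \frac{5}{16} = - \frac{25}{8}$)
$\left(90 + 141\right) \left(\left(\frac{109}{-117} + \frac{74 - 107}{71}\right) + K{\left(14,-19 \right)}\right) = \left(90 + 141\right) \left(\left(\frac{109}{-117} + \frac{74 - 107}{71}\right) - \frac{25}{8}\right) = 231 \left(\left(109 \left(- \frac{1}{117}\right) + \left(74 - 107\right) \frac{1}{71}\right) - \frac{25}{8}\right) = 231 \left(\left(- \frac{109}{117} - \frac{33}{71}\right) - \frac{25}{8}\right) = 231 \left(- \frac{11600}{8307} - \frac{25}{8}\right) = 231 \left(- \frac{300475}{66456}\right) = - \frac{23136575}{22152}$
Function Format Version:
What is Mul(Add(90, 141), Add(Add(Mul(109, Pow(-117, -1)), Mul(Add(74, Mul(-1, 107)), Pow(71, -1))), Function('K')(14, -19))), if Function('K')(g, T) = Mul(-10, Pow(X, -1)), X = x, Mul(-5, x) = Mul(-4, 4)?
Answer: Rational(-23136575, 22152) ≈ -1044.4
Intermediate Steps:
x = Rational(16, 5) (x = Mul(Rational(-1, 5), Mul(-4, 4)) = Mul(Rational(-1, 5), -16) = Rational(16, 5) ≈ 3.2000)
X = Rational(16, 5) ≈ 3.2000
Function('K')(g, T) = Rational(-25, 8) (Function('K')(g, T) = Mul(-10, Pow(Rational(16, 5), -1)) = Mul(-10, Rational(5, 16)) = Rational(-25, 8))
Mul(Add(90, 141), Add(Add(Mul(109, Pow(-117, -1)), Mul(Add(74, Mul(-1, 107)), Pow(71, -1))), Function('K')(14, -19))) = Mul(Add(90, 141), Add(Add(Mul(109, Pow(-117, -1)), Mul(Add(74, Mul(-1, 107)), Pow(71, -1))), Rational(-25, 8))) = Mul(231, Add(Add(Mul(109, Rational(-1, 117)), Mul(Add(74, -107), Rational(1, 71))), Rational(-25, 8))) = Mul(231, Add(Add(Rational(-109, 117), Mul(-33, Rational(1, 71))), Rational(-25, 8))) = Mul(231, Add(Add(Rational(-109, 117), Rational(-33, 71)), Rational(-25, 8))) = Mul(231, Add(Rational(-11600, 8307), Rational(-25, 8))) = Mul(231, Rational(-300475, 66456)) = Rational(-23136575, 22152)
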